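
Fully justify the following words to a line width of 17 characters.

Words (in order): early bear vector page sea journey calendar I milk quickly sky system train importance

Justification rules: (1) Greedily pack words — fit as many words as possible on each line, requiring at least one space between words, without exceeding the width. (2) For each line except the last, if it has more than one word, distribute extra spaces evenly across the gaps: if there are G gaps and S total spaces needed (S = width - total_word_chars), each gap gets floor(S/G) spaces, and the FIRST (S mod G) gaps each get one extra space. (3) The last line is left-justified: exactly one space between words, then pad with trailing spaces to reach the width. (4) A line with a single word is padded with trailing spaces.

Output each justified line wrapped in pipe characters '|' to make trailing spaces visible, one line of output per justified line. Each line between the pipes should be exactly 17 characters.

Line 1: ['early', 'bear', 'vector'] (min_width=17, slack=0)
Line 2: ['page', 'sea', 'journey'] (min_width=16, slack=1)
Line 3: ['calendar', 'I', 'milk'] (min_width=15, slack=2)
Line 4: ['quickly', 'sky'] (min_width=11, slack=6)
Line 5: ['system', 'train'] (min_width=12, slack=5)
Line 6: ['importance'] (min_width=10, slack=7)

Answer: |early bear vector|
|page  sea journey|
|calendar  I  milk|
|quickly       sky|
|system      train|
|importance       |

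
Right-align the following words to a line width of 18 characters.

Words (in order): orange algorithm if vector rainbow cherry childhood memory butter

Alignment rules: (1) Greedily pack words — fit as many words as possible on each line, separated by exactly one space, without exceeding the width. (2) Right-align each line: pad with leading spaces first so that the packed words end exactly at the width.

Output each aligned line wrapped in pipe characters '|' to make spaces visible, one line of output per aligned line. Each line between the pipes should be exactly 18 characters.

Answer: |  orange algorithm|
| if vector rainbow|
|  cherry childhood|
|     memory butter|

Derivation:
Line 1: ['orange', 'algorithm'] (min_width=16, slack=2)
Line 2: ['if', 'vector', 'rainbow'] (min_width=17, slack=1)
Line 3: ['cherry', 'childhood'] (min_width=16, slack=2)
Line 4: ['memory', 'butter'] (min_width=13, slack=5)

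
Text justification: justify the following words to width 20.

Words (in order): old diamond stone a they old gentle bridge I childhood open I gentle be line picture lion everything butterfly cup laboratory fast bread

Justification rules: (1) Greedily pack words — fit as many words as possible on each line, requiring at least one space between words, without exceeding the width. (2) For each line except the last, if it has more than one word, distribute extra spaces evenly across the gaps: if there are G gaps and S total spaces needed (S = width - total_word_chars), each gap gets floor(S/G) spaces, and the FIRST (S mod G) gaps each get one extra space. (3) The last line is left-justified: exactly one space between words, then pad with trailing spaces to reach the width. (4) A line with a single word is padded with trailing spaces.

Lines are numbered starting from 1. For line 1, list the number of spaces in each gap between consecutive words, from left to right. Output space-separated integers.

Line 1: ['old', 'diamond', 'stone', 'a'] (min_width=19, slack=1)
Line 2: ['they', 'old', 'gentle'] (min_width=15, slack=5)
Line 3: ['bridge', 'I', 'childhood'] (min_width=18, slack=2)
Line 4: ['open', 'I', 'gentle', 'be'] (min_width=16, slack=4)
Line 5: ['line', 'picture', 'lion'] (min_width=17, slack=3)
Line 6: ['everything', 'butterfly'] (min_width=20, slack=0)
Line 7: ['cup', 'laboratory', 'fast'] (min_width=19, slack=1)
Line 8: ['bread'] (min_width=5, slack=15)

Answer: 2 1 1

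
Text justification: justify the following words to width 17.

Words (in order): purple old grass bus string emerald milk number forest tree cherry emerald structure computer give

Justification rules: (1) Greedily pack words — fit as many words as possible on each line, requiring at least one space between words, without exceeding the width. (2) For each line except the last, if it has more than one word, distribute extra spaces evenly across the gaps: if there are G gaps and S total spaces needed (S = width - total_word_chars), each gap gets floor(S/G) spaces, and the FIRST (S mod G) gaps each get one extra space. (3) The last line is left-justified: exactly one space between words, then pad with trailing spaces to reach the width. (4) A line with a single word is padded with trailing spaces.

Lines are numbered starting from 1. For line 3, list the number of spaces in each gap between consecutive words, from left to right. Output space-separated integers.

Answer: 6

Derivation:
Line 1: ['purple', 'old', 'grass'] (min_width=16, slack=1)
Line 2: ['bus', 'string'] (min_width=10, slack=7)
Line 3: ['emerald', 'milk'] (min_width=12, slack=5)
Line 4: ['number', 'forest'] (min_width=13, slack=4)
Line 5: ['tree', 'cherry'] (min_width=11, slack=6)
Line 6: ['emerald', 'structure'] (min_width=17, slack=0)
Line 7: ['computer', 'give'] (min_width=13, slack=4)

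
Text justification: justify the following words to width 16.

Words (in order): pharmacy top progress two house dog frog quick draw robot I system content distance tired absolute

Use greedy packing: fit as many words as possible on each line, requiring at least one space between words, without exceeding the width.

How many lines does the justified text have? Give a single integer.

Line 1: ['pharmacy', 'top'] (min_width=12, slack=4)
Line 2: ['progress', 'two'] (min_width=12, slack=4)
Line 3: ['house', 'dog', 'frog'] (min_width=14, slack=2)
Line 4: ['quick', 'draw', 'robot'] (min_width=16, slack=0)
Line 5: ['I', 'system', 'content'] (min_width=16, slack=0)
Line 6: ['distance', 'tired'] (min_width=14, slack=2)
Line 7: ['absolute'] (min_width=8, slack=8)
Total lines: 7

Answer: 7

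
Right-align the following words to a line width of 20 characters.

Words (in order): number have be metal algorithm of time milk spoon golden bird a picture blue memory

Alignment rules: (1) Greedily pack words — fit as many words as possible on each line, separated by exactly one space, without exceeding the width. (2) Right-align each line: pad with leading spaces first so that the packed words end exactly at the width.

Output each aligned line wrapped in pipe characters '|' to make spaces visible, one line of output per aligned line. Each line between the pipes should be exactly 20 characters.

Line 1: ['number', 'have', 'be', 'metal'] (min_width=20, slack=0)
Line 2: ['algorithm', 'of', 'time'] (min_width=17, slack=3)
Line 3: ['milk', 'spoon', 'golden'] (min_width=17, slack=3)
Line 4: ['bird', 'a', 'picture', 'blue'] (min_width=19, slack=1)
Line 5: ['memory'] (min_width=6, slack=14)

Answer: |number have be metal|
|   algorithm of time|
|   milk spoon golden|
| bird a picture blue|
|              memory|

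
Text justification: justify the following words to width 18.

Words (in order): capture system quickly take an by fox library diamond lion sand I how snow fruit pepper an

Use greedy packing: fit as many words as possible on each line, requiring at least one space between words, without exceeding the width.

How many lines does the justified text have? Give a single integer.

Line 1: ['capture', 'system'] (min_width=14, slack=4)
Line 2: ['quickly', 'take', 'an', 'by'] (min_width=18, slack=0)
Line 3: ['fox', 'library'] (min_width=11, slack=7)
Line 4: ['diamond', 'lion', 'sand'] (min_width=17, slack=1)
Line 5: ['I', 'how', 'snow', 'fruit'] (min_width=16, slack=2)
Line 6: ['pepper', 'an'] (min_width=9, slack=9)
Total lines: 6

Answer: 6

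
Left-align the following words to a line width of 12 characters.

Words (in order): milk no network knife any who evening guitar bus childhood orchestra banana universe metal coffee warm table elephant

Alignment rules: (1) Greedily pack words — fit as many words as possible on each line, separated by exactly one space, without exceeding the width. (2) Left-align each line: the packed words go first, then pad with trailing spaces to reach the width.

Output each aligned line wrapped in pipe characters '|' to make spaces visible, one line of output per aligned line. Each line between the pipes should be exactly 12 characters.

Answer: |milk no     |
|network     |
|knife any   |
|who evening |
|guitar bus  |
|childhood   |
|orchestra   |
|banana      |
|universe    |
|metal coffee|
|warm table  |
|elephant    |

Derivation:
Line 1: ['milk', 'no'] (min_width=7, slack=5)
Line 2: ['network'] (min_width=7, slack=5)
Line 3: ['knife', 'any'] (min_width=9, slack=3)
Line 4: ['who', 'evening'] (min_width=11, slack=1)
Line 5: ['guitar', 'bus'] (min_width=10, slack=2)
Line 6: ['childhood'] (min_width=9, slack=3)
Line 7: ['orchestra'] (min_width=9, slack=3)
Line 8: ['banana'] (min_width=6, slack=6)
Line 9: ['universe'] (min_width=8, slack=4)
Line 10: ['metal', 'coffee'] (min_width=12, slack=0)
Line 11: ['warm', 'table'] (min_width=10, slack=2)
Line 12: ['elephant'] (min_width=8, slack=4)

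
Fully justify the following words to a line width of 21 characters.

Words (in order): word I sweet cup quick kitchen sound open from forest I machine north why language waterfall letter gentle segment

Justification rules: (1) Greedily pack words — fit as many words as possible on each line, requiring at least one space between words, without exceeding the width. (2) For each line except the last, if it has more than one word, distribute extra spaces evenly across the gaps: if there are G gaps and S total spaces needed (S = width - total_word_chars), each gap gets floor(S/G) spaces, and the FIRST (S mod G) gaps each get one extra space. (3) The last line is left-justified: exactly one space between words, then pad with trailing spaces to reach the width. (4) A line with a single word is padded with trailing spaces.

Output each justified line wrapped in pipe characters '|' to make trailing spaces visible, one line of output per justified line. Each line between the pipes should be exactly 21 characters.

Answer: |word   I   sweet  cup|
|quick  kitchen  sound|
|open  from  forest  I|
|machine   north   why|
|language    waterfall|
|letter gentle segment|

Derivation:
Line 1: ['word', 'I', 'sweet', 'cup'] (min_width=16, slack=5)
Line 2: ['quick', 'kitchen', 'sound'] (min_width=19, slack=2)
Line 3: ['open', 'from', 'forest', 'I'] (min_width=18, slack=3)
Line 4: ['machine', 'north', 'why'] (min_width=17, slack=4)
Line 5: ['language', 'waterfall'] (min_width=18, slack=3)
Line 6: ['letter', 'gentle', 'segment'] (min_width=21, slack=0)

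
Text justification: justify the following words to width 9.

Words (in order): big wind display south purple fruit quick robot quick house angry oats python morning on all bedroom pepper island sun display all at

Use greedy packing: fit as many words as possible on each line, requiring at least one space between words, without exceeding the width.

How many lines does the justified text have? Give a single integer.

Line 1: ['big', 'wind'] (min_width=8, slack=1)
Line 2: ['display'] (min_width=7, slack=2)
Line 3: ['south'] (min_width=5, slack=4)
Line 4: ['purple'] (min_width=6, slack=3)
Line 5: ['fruit'] (min_width=5, slack=4)
Line 6: ['quick'] (min_width=5, slack=4)
Line 7: ['robot'] (min_width=5, slack=4)
Line 8: ['quick'] (min_width=5, slack=4)
Line 9: ['house'] (min_width=5, slack=4)
Line 10: ['angry'] (min_width=5, slack=4)
Line 11: ['oats'] (min_width=4, slack=5)
Line 12: ['python'] (min_width=6, slack=3)
Line 13: ['morning'] (min_width=7, slack=2)
Line 14: ['on', 'all'] (min_width=6, slack=3)
Line 15: ['bedroom'] (min_width=7, slack=2)
Line 16: ['pepper'] (min_width=6, slack=3)
Line 17: ['island'] (min_width=6, slack=3)
Line 18: ['sun'] (min_width=3, slack=6)
Line 19: ['display'] (min_width=7, slack=2)
Line 20: ['all', 'at'] (min_width=6, slack=3)
Total lines: 20

Answer: 20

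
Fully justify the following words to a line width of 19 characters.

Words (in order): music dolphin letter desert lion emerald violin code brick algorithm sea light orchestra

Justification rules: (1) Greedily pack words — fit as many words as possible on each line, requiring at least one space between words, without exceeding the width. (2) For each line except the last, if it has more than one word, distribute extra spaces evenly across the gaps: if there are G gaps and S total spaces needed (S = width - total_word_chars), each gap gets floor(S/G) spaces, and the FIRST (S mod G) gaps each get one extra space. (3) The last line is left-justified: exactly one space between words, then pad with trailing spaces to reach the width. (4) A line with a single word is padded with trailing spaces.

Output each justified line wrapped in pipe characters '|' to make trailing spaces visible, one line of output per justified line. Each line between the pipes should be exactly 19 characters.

Answer: |music       dolphin|
|letter  desert lion|
|emerald violin code|
|brick algorithm sea|
|light orchestra    |

Derivation:
Line 1: ['music', 'dolphin'] (min_width=13, slack=6)
Line 2: ['letter', 'desert', 'lion'] (min_width=18, slack=1)
Line 3: ['emerald', 'violin', 'code'] (min_width=19, slack=0)
Line 4: ['brick', 'algorithm', 'sea'] (min_width=19, slack=0)
Line 5: ['light', 'orchestra'] (min_width=15, slack=4)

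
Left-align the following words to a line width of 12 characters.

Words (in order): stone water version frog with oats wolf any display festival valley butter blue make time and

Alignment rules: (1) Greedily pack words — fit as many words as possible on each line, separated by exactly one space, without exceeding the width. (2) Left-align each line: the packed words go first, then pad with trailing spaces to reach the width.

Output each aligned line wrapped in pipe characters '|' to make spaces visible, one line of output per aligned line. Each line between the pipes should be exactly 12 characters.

Line 1: ['stone', 'water'] (min_width=11, slack=1)
Line 2: ['version', 'frog'] (min_width=12, slack=0)
Line 3: ['with', 'oats'] (min_width=9, slack=3)
Line 4: ['wolf', 'any'] (min_width=8, slack=4)
Line 5: ['display'] (min_width=7, slack=5)
Line 6: ['festival'] (min_width=8, slack=4)
Line 7: ['valley'] (min_width=6, slack=6)
Line 8: ['butter', 'blue'] (min_width=11, slack=1)
Line 9: ['make', 'time'] (min_width=9, slack=3)
Line 10: ['and'] (min_width=3, slack=9)

Answer: |stone water |
|version frog|
|with oats   |
|wolf any    |
|display     |
|festival    |
|valley      |
|butter blue |
|make time   |
|and         |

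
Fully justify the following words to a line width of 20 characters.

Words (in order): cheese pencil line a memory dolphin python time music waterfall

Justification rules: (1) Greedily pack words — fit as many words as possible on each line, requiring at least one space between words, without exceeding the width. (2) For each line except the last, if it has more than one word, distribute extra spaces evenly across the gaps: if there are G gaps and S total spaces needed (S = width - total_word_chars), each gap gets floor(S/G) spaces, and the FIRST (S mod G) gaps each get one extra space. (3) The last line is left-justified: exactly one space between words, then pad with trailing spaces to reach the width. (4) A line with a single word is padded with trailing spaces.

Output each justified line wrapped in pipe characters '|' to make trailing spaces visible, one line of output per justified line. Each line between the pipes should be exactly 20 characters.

Answer: |cheese pencil line a|
|memory       dolphin|
|python   time  music|
|waterfall           |

Derivation:
Line 1: ['cheese', 'pencil', 'line', 'a'] (min_width=20, slack=0)
Line 2: ['memory', 'dolphin'] (min_width=14, slack=6)
Line 3: ['python', 'time', 'music'] (min_width=17, slack=3)
Line 4: ['waterfall'] (min_width=9, slack=11)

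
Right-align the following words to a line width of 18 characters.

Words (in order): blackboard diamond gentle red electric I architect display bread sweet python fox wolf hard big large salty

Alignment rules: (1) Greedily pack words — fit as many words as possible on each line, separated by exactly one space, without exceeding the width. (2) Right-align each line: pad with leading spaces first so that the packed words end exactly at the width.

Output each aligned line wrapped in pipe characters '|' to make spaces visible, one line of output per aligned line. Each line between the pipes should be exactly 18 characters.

Line 1: ['blackboard', 'diamond'] (min_width=18, slack=0)
Line 2: ['gentle', 'red'] (min_width=10, slack=8)
Line 3: ['electric', 'I'] (min_width=10, slack=8)
Line 4: ['architect', 'display'] (min_width=17, slack=1)
Line 5: ['bread', 'sweet', 'python'] (min_width=18, slack=0)
Line 6: ['fox', 'wolf', 'hard', 'big'] (min_width=17, slack=1)
Line 7: ['large', 'salty'] (min_width=11, slack=7)

Answer: |blackboard diamond|
|        gentle red|
|        electric I|
| architect display|
|bread sweet python|
| fox wolf hard big|
|       large salty|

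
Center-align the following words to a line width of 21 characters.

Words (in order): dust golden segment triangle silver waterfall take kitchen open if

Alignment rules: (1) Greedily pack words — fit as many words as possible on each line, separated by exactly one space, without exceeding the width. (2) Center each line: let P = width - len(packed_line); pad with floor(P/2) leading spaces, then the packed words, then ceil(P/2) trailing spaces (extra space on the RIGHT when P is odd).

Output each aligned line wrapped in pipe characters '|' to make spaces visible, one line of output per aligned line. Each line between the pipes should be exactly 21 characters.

Line 1: ['dust', 'golden', 'segment'] (min_width=19, slack=2)
Line 2: ['triangle', 'silver'] (min_width=15, slack=6)
Line 3: ['waterfall', 'take'] (min_width=14, slack=7)
Line 4: ['kitchen', 'open', 'if'] (min_width=15, slack=6)

Answer: | dust golden segment |
|   triangle silver   |
|   waterfall take    |
|   kitchen open if   |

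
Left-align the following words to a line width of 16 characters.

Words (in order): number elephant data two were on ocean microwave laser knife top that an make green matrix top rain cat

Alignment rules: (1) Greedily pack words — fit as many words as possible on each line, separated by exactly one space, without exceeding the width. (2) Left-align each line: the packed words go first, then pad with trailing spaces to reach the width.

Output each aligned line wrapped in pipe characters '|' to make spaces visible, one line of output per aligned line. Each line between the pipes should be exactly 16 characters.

Answer: |number elephant |
|data two were on|
|ocean microwave |
|laser knife top |
|that an make    |
|green matrix top|
|rain cat        |

Derivation:
Line 1: ['number', 'elephant'] (min_width=15, slack=1)
Line 2: ['data', 'two', 'were', 'on'] (min_width=16, slack=0)
Line 3: ['ocean', 'microwave'] (min_width=15, slack=1)
Line 4: ['laser', 'knife', 'top'] (min_width=15, slack=1)
Line 5: ['that', 'an', 'make'] (min_width=12, slack=4)
Line 6: ['green', 'matrix', 'top'] (min_width=16, slack=0)
Line 7: ['rain', 'cat'] (min_width=8, slack=8)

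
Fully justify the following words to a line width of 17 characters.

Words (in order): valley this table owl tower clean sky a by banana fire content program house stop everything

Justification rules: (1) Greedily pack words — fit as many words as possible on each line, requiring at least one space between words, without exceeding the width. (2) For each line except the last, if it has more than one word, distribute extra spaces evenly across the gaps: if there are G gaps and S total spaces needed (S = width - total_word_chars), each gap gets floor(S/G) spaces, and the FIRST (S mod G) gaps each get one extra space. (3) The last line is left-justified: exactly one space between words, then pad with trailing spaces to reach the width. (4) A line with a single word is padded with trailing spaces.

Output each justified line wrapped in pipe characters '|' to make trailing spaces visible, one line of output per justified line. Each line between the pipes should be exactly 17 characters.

Answer: |valley this table|
|owl  tower  clean|
|sky  a  by banana|
|fire      content|
|program     house|
|stop everything  |

Derivation:
Line 1: ['valley', 'this', 'table'] (min_width=17, slack=0)
Line 2: ['owl', 'tower', 'clean'] (min_width=15, slack=2)
Line 3: ['sky', 'a', 'by', 'banana'] (min_width=15, slack=2)
Line 4: ['fire', 'content'] (min_width=12, slack=5)
Line 5: ['program', 'house'] (min_width=13, slack=4)
Line 6: ['stop', 'everything'] (min_width=15, slack=2)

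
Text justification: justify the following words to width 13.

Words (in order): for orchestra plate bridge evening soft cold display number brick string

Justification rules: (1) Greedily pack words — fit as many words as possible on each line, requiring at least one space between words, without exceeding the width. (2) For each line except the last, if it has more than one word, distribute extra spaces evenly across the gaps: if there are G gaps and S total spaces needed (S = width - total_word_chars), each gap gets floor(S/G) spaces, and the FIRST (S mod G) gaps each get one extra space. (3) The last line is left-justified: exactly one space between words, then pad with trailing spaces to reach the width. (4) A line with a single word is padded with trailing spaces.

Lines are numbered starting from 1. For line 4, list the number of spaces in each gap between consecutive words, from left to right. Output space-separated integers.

Line 1: ['for', 'orchestra'] (min_width=13, slack=0)
Line 2: ['plate', 'bridge'] (min_width=12, slack=1)
Line 3: ['evening', 'soft'] (min_width=12, slack=1)
Line 4: ['cold', 'display'] (min_width=12, slack=1)
Line 5: ['number', 'brick'] (min_width=12, slack=1)
Line 6: ['string'] (min_width=6, slack=7)

Answer: 2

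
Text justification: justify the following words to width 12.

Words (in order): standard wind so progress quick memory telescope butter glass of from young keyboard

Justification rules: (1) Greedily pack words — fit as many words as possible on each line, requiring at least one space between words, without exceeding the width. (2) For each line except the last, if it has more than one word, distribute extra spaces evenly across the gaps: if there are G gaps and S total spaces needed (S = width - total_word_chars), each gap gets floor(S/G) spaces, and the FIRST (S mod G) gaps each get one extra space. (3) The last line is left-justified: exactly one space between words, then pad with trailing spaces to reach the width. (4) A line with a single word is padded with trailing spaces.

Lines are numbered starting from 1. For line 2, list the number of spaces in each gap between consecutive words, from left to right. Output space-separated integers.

Answer: 6

Derivation:
Line 1: ['standard'] (min_width=8, slack=4)
Line 2: ['wind', 'so'] (min_width=7, slack=5)
Line 3: ['progress'] (min_width=8, slack=4)
Line 4: ['quick', 'memory'] (min_width=12, slack=0)
Line 5: ['telescope'] (min_width=9, slack=3)
Line 6: ['butter', 'glass'] (min_width=12, slack=0)
Line 7: ['of', 'from'] (min_width=7, slack=5)
Line 8: ['young'] (min_width=5, slack=7)
Line 9: ['keyboard'] (min_width=8, slack=4)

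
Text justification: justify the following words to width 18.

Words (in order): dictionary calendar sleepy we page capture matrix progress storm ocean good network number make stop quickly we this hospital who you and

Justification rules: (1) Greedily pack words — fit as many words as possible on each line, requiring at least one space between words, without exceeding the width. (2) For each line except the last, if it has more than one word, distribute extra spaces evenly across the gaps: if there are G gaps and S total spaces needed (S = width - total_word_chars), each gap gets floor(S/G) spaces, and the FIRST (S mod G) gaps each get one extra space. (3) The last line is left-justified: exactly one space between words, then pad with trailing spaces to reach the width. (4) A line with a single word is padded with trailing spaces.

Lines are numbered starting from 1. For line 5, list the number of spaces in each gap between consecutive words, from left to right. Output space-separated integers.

Answer: 2 2

Derivation:
Line 1: ['dictionary'] (min_width=10, slack=8)
Line 2: ['calendar', 'sleepy', 'we'] (min_width=18, slack=0)
Line 3: ['page', 'capture'] (min_width=12, slack=6)
Line 4: ['matrix', 'progress'] (min_width=15, slack=3)
Line 5: ['storm', 'ocean', 'good'] (min_width=16, slack=2)
Line 6: ['network', 'number'] (min_width=14, slack=4)
Line 7: ['make', 'stop', 'quickly'] (min_width=17, slack=1)
Line 8: ['we', 'this', 'hospital'] (min_width=16, slack=2)
Line 9: ['who', 'you', 'and'] (min_width=11, slack=7)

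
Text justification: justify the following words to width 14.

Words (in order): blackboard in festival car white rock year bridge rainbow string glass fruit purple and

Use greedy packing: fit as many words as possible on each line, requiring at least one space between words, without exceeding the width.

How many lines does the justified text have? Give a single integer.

Answer: 7

Derivation:
Line 1: ['blackboard', 'in'] (min_width=13, slack=1)
Line 2: ['festival', 'car'] (min_width=12, slack=2)
Line 3: ['white', 'rock'] (min_width=10, slack=4)
Line 4: ['year', 'bridge'] (min_width=11, slack=3)
Line 5: ['rainbow', 'string'] (min_width=14, slack=0)
Line 6: ['glass', 'fruit'] (min_width=11, slack=3)
Line 7: ['purple', 'and'] (min_width=10, slack=4)
Total lines: 7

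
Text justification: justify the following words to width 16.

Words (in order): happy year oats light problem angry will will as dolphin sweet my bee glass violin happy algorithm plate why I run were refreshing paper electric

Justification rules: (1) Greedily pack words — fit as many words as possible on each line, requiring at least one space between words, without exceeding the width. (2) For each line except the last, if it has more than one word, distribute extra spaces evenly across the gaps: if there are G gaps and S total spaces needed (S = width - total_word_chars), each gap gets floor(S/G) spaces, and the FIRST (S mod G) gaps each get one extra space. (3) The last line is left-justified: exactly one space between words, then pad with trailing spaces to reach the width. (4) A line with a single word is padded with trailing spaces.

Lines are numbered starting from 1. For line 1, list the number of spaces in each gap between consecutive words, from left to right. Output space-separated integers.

Line 1: ['happy', 'year', 'oats'] (min_width=15, slack=1)
Line 2: ['light', 'problem'] (min_width=13, slack=3)
Line 3: ['angry', 'will', 'will'] (min_width=15, slack=1)
Line 4: ['as', 'dolphin', 'sweet'] (min_width=16, slack=0)
Line 5: ['my', 'bee', 'glass'] (min_width=12, slack=4)
Line 6: ['violin', 'happy'] (min_width=12, slack=4)
Line 7: ['algorithm', 'plate'] (min_width=15, slack=1)
Line 8: ['why', 'I', 'run', 'were'] (min_width=14, slack=2)
Line 9: ['refreshing', 'paper'] (min_width=16, slack=0)
Line 10: ['electric'] (min_width=8, slack=8)

Answer: 2 1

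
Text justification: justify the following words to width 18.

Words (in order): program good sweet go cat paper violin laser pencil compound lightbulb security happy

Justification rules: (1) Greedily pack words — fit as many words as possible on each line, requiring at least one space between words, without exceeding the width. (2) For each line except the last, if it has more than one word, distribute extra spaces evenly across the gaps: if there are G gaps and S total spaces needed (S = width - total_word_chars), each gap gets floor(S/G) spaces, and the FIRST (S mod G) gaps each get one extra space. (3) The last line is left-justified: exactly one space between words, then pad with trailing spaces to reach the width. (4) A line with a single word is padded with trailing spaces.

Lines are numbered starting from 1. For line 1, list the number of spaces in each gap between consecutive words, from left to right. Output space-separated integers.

Line 1: ['program', 'good', 'sweet'] (min_width=18, slack=0)
Line 2: ['go', 'cat', 'paper'] (min_width=12, slack=6)
Line 3: ['violin', 'laser'] (min_width=12, slack=6)
Line 4: ['pencil', 'compound'] (min_width=15, slack=3)
Line 5: ['lightbulb', 'security'] (min_width=18, slack=0)
Line 6: ['happy'] (min_width=5, slack=13)

Answer: 1 1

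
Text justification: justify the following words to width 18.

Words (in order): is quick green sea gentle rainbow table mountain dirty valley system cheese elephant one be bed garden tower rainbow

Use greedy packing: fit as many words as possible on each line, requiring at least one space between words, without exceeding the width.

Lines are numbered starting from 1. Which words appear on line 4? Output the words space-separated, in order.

Answer: dirty valley

Derivation:
Line 1: ['is', 'quick', 'green', 'sea'] (min_width=18, slack=0)
Line 2: ['gentle', 'rainbow'] (min_width=14, slack=4)
Line 3: ['table', 'mountain'] (min_width=14, slack=4)
Line 4: ['dirty', 'valley'] (min_width=12, slack=6)
Line 5: ['system', 'cheese'] (min_width=13, slack=5)
Line 6: ['elephant', 'one', 'be'] (min_width=15, slack=3)
Line 7: ['bed', 'garden', 'tower'] (min_width=16, slack=2)
Line 8: ['rainbow'] (min_width=7, slack=11)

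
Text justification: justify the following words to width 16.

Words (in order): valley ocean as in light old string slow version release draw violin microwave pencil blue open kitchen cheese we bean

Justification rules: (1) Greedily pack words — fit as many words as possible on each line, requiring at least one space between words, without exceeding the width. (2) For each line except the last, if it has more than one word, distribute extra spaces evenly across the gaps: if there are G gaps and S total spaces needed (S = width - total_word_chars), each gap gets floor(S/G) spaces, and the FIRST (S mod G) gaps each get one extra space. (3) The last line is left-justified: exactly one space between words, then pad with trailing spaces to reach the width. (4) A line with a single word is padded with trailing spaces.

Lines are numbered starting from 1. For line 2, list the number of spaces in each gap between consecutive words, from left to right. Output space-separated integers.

Line 1: ['valley', 'ocean', 'as'] (min_width=15, slack=1)
Line 2: ['in', 'light', 'old'] (min_width=12, slack=4)
Line 3: ['string', 'slow'] (min_width=11, slack=5)
Line 4: ['version', 'release'] (min_width=15, slack=1)
Line 5: ['draw', 'violin'] (min_width=11, slack=5)
Line 6: ['microwave', 'pencil'] (min_width=16, slack=0)
Line 7: ['blue', 'open'] (min_width=9, slack=7)
Line 8: ['kitchen', 'cheese'] (min_width=14, slack=2)
Line 9: ['we', 'bean'] (min_width=7, slack=9)

Answer: 3 3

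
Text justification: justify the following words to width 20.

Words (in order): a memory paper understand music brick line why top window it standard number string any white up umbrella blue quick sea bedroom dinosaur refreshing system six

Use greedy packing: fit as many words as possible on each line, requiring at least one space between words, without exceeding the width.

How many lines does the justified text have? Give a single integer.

Answer: 10

Derivation:
Line 1: ['a', 'memory', 'paper'] (min_width=14, slack=6)
Line 2: ['understand', 'music'] (min_width=16, slack=4)
Line 3: ['brick', 'line', 'why', 'top'] (min_width=18, slack=2)
Line 4: ['window', 'it', 'standard'] (min_width=18, slack=2)
Line 5: ['number', 'string', 'any'] (min_width=17, slack=3)
Line 6: ['white', 'up', 'umbrella'] (min_width=17, slack=3)
Line 7: ['blue', 'quick', 'sea'] (min_width=14, slack=6)
Line 8: ['bedroom', 'dinosaur'] (min_width=16, slack=4)
Line 9: ['refreshing', 'system'] (min_width=17, slack=3)
Line 10: ['six'] (min_width=3, slack=17)
Total lines: 10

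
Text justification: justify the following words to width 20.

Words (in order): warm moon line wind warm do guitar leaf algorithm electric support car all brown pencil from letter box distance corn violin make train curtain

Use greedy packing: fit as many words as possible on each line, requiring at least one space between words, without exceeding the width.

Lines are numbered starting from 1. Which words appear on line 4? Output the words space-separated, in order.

Line 1: ['warm', 'moon', 'line', 'wind'] (min_width=19, slack=1)
Line 2: ['warm', 'do', 'guitar', 'leaf'] (min_width=19, slack=1)
Line 3: ['algorithm', 'electric'] (min_width=18, slack=2)
Line 4: ['support', 'car', 'all'] (min_width=15, slack=5)
Line 5: ['brown', 'pencil', 'from'] (min_width=17, slack=3)
Line 6: ['letter', 'box', 'distance'] (min_width=19, slack=1)
Line 7: ['corn', 'violin', 'make'] (min_width=16, slack=4)
Line 8: ['train', 'curtain'] (min_width=13, slack=7)

Answer: support car all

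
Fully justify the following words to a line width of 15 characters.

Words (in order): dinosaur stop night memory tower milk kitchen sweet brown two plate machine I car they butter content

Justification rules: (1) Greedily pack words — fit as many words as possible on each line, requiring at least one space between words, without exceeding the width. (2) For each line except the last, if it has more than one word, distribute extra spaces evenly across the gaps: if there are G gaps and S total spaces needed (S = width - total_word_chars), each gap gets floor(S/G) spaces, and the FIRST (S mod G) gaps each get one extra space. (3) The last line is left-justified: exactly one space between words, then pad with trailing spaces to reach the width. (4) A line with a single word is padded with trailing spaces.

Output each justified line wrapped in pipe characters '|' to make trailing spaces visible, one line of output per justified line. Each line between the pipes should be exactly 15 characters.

Line 1: ['dinosaur', 'stop'] (min_width=13, slack=2)
Line 2: ['night', 'memory'] (min_width=12, slack=3)
Line 3: ['tower', 'milk'] (min_width=10, slack=5)
Line 4: ['kitchen', 'sweet'] (min_width=13, slack=2)
Line 5: ['brown', 'two', 'plate'] (min_width=15, slack=0)
Line 6: ['machine', 'I', 'car'] (min_width=13, slack=2)
Line 7: ['they', 'butter'] (min_width=11, slack=4)
Line 8: ['content'] (min_width=7, slack=8)

Answer: |dinosaur   stop|
|night    memory|
|tower      milk|
|kitchen   sweet|
|brown two plate|
|machine  I  car|
|they     butter|
|content        |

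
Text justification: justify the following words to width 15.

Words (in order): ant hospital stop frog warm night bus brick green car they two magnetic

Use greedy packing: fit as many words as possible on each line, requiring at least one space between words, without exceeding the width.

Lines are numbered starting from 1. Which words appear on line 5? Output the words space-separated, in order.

Line 1: ['ant', 'hospital'] (min_width=12, slack=3)
Line 2: ['stop', 'frog', 'warm'] (min_width=14, slack=1)
Line 3: ['night', 'bus', 'brick'] (min_width=15, slack=0)
Line 4: ['green', 'car', 'they'] (min_width=14, slack=1)
Line 5: ['two', 'magnetic'] (min_width=12, slack=3)

Answer: two magnetic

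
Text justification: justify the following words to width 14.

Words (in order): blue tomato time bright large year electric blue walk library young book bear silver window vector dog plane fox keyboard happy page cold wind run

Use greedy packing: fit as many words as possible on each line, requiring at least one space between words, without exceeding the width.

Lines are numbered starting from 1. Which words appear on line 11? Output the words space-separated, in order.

Answer: page cold wind

Derivation:
Line 1: ['blue', 'tomato'] (min_width=11, slack=3)
Line 2: ['time', 'bright'] (min_width=11, slack=3)
Line 3: ['large', 'year'] (min_width=10, slack=4)
Line 4: ['electric', 'blue'] (min_width=13, slack=1)
Line 5: ['walk', 'library'] (min_width=12, slack=2)
Line 6: ['young', 'book'] (min_width=10, slack=4)
Line 7: ['bear', 'silver'] (min_width=11, slack=3)
Line 8: ['window', 'vector'] (min_width=13, slack=1)
Line 9: ['dog', 'plane', 'fox'] (min_width=13, slack=1)
Line 10: ['keyboard', 'happy'] (min_width=14, slack=0)
Line 11: ['page', 'cold', 'wind'] (min_width=14, slack=0)
Line 12: ['run'] (min_width=3, slack=11)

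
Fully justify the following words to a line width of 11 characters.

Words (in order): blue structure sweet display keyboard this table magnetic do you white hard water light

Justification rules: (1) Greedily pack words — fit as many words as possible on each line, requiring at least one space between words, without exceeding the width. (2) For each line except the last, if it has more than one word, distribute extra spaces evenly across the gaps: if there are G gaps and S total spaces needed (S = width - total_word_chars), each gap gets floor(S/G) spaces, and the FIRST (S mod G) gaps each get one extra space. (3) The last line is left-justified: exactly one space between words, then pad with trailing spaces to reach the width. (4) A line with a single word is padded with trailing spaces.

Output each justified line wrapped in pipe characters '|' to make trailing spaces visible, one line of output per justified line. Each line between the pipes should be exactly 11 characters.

Line 1: ['blue'] (min_width=4, slack=7)
Line 2: ['structure'] (min_width=9, slack=2)
Line 3: ['sweet'] (min_width=5, slack=6)
Line 4: ['display'] (min_width=7, slack=4)
Line 5: ['keyboard'] (min_width=8, slack=3)
Line 6: ['this', 'table'] (min_width=10, slack=1)
Line 7: ['magnetic', 'do'] (min_width=11, slack=0)
Line 8: ['you', 'white'] (min_width=9, slack=2)
Line 9: ['hard', 'water'] (min_width=10, slack=1)
Line 10: ['light'] (min_width=5, slack=6)

Answer: |blue       |
|structure  |
|sweet      |
|display    |
|keyboard   |
|this  table|
|magnetic do|
|you   white|
|hard  water|
|light      |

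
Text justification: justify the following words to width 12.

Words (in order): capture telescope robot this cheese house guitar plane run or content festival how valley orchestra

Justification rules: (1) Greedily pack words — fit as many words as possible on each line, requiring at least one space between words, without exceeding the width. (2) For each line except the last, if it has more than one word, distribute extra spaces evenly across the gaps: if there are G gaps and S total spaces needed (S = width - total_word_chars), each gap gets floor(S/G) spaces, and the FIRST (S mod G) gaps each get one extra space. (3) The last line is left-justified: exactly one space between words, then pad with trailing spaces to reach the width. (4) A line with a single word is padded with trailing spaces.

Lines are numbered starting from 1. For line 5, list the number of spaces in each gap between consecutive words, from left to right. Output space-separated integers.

Line 1: ['capture'] (min_width=7, slack=5)
Line 2: ['telescope'] (min_width=9, slack=3)
Line 3: ['robot', 'this'] (min_width=10, slack=2)
Line 4: ['cheese', 'house'] (min_width=12, slack=0)
Line 5: ['guitar', 'plane'] (min_width=12, slack=0)
Line 6: ['run', 'or'] (min_width=6, slack=6)
Line 7: ['content'] (min_width=7, slack=5)
Line 8: ['festival', 'how'] (min_width=12, slack=0)
Line 9: ['valley'] (min_width=6, slack=6)
Line 10: ['orchestra'] (min_width=9, slack=3)

Answer: 1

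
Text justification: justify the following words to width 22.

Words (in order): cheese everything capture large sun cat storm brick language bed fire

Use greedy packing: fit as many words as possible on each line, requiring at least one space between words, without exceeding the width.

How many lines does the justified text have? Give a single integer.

Answer: 4

Derivation:
Line 1: ['cheese', 'everything'] (min_width=17, slack=5)
Line 2: ['capture', 'large', 'sun', 'cat'] (min_width=21, slack=1)
Line 3: ['storm', 'brick', 'language'] (min_width=20, slack=2)
Line 4: ['bed', 'fire'] (min_width=8, slack=14)
Total lines: 4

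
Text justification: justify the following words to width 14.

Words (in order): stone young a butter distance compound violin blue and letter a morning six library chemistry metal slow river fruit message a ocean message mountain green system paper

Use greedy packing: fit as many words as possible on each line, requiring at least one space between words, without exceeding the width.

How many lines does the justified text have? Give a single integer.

Line 1: ['stone', 'young', 'a'] (min_width=13, slack=1)
Line 2: ['butter'] (min_width=6, slack=8)
Line 3: ['distance'] (min_width=8, slack=6)
Line 4: ['compound'] (min_width=8, slack=6)
Line 5: ['violin', 'blue'] (min_width=11, slack=3)
Line 6: ['and', 'letter', 'a'] (min_width=12, slack=2)
Line 7: ['morning', 'six'] (min_width=11, slack=3)
Line 8: ['library'] (min_width=7, slack=7)
Line 9: ['chemistry'] (min_width=9, slack=5)
Line 10: ['metal', 'slow'] (min_width=10, slack=4)
Line 11: ['river', 'fruit'] (min_width=11, slack=3)
Line 12: ['message', 'a'] (min_width=9, slack=5)
Line 13: ['ocean', 'message'] (min_width=13, slack=1)
Line 14: ['mountain', 'green'] (min_width=14, slack=0)
Line 15: ['system', 'paper'] (min_width=12, slack=2)
Total lines: 15

Answer: 15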